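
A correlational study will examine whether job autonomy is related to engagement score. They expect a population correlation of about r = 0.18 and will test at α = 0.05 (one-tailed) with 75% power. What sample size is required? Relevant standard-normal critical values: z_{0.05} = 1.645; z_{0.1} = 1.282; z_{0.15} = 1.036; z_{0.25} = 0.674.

Fisher's z: C = ½·ln((1+r)/(1−r)) = ½·ln(1.4390) = 0.1820.
n = ((z_{α} + z_β)/C)² + 3.
(1.645 + 0.674) / 0.1820 = 2.319 / 0.1820 = 12.742.
n = 12.742² + 3 = 162.35 + 3 = 165.4.
Round up.

n = 166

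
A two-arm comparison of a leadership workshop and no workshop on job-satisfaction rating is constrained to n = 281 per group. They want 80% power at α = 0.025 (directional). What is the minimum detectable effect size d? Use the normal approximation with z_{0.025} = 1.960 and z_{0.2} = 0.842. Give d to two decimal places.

For two independent groups of n = 281 each: d_min = (z_{α} + z_β)·√(2/n).
z-sum = 1.960 + 0.842 = 2.802.
d_min = 2.802 × √(2/281) = 2.802 × 0.0844 = 0.236.

d_min ≈ 0.24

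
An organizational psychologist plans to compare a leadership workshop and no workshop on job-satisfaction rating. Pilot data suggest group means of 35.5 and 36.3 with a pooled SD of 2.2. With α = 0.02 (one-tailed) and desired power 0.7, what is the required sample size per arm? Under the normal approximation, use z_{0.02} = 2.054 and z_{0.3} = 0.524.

n = 101 per group

Cohen's d = |M₁ − M₂| / SD_pooled = |35.5 − 36.3| / 2.2 = 0.8 / 2.2 = 0.364.
For two independent groups with equal n: n = 2·((z_{α} + z_β) / d)².
z_{α} + z_β = 2.054 + 0.524 = 2.578.
n = 2 × (2.578 / 0.364)² = 2 × 7.082² = 2 × 50.16 = 100.3.
Round up to the next whole participant.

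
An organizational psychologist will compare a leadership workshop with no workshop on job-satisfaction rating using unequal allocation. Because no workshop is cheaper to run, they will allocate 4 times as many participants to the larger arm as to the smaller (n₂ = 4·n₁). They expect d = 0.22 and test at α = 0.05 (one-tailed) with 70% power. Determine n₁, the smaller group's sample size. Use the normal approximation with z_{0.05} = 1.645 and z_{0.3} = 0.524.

n₁ = 122

With allocation ratio k = n₂/n₁ = 4, Var(x̄₁−x̄₂) = σ²(1/n₁ + 1/(k·n₁)) = σ²·(k+1)/(k·n₁).
So n₁ = (1 + 1/k)·((z_{α} + z_β)/d)² = 1.250 × (2.169/0.22)².
n₁ = 1.250 × 97.20 = 121.5.
Round up: n₁ = 122, giving n₂ = 4 × 122 = 488.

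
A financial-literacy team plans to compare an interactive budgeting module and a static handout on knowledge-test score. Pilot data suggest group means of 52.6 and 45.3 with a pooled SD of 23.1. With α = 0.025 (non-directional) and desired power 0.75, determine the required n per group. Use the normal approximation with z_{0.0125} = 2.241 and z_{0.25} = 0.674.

Cohen's d = |M₁ − M₂| / SD_pooled = |52.6 − 45.3| / 23.1 = 7.3 / 23.1 = 0.316.
For two independent groups with equal n: n = 2·((z_{α/2} + z_β) / d)².
z_{α/2} + z_β = 2.241 + 0.674 = 2.915.
n = 2 × (2.915 / 0.316)² = 2 × 9.225² = 2 × 85.09 = 170.2.
Round up to the next whole participant.

n = 171 per group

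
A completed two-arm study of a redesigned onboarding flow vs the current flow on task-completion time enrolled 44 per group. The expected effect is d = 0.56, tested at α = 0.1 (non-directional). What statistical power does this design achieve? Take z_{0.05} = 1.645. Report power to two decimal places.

power ≈ 0.84

For two equal groups, power = Φ(d·√(n/2) − z_{α/2}).
d·√(n/2) = 0.56 × √(44/2) = 0.56 × 4.690 = 2.627.
z_β = 2.627 − 1.645 = 0.982.
Power = Φ(0.982) = 0.837.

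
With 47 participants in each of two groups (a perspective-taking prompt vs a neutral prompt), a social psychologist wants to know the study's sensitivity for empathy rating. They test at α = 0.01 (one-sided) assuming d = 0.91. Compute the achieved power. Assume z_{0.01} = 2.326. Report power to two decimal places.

power ≈ 0.98

For two equal groups, power = Φ(d·√(n/2) − z_{α}).
d·√(n/2) = 0.91 × √(47/2) = 0.91 × 4.848 = 4.411.
z_β = 4.411 − 2.326 = 2.085.
Power = Φ(2.085) = 0.981.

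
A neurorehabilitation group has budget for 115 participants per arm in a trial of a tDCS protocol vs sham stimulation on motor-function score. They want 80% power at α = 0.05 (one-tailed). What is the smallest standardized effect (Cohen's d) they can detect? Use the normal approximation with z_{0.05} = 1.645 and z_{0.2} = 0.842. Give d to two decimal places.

d_min ≈ 0.33

For two independent groups of n = 115 each: d_min = (z_{α} + z_β)·√(2/n).
z-sum = 1.645 + 0.842 = 2.487.
d_min = 2.487 × √(2/115) = 2.487 × 0.1319 = 0.328.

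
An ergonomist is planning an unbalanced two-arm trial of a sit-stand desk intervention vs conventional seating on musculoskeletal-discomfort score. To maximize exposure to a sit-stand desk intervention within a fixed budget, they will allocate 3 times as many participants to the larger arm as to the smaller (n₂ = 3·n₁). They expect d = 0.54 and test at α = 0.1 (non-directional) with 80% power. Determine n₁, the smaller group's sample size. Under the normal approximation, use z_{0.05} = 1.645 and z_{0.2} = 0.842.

n₁ = 29

With allocation ratio k = n₂/n₁ = 3, Var(x̄₁−x̄₂) = σ²(1/n₁ + 1/(k·n₁)) = σ²·(k+1)/(k·n₁).
So n₁ = (1 + 1/k)·((z_{α/2} + z_β)/d)² = 1.333 × (2.487/0.54)².
n₁ = 1.333 × 21.21 = 28.3.
Round up: n₁ = 29, giving n₂ = 3 × 29 = 87.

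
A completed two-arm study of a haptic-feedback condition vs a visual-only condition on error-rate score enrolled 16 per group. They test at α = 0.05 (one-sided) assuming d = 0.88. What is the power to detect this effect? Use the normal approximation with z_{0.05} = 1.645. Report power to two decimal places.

For two equal groups, power = Φ(d·√(n/2) − z_{α}).
d·√(n/2) = 0.88 × √(16/2) = 0.88 × 2.828 = 2.489.
z_β = 2.489 − 1.645 = 0.844.
Power = Φ(0.844) = 0.801.

power ≈ 0.80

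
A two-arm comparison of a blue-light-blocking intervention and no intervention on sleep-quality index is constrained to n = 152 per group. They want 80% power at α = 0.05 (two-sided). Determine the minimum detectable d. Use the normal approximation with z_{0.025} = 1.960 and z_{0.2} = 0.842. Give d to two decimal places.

For two independent groups of n = 152 each: d_min = (z_{α/2} + z_β)·√(2/n).
z-sum = 1.960 + 0.842 = 2.802.
d_min = 2.802 × √(2/152) = 2.802 × 0.1147 = 0.321.

d_min ≈ 0.32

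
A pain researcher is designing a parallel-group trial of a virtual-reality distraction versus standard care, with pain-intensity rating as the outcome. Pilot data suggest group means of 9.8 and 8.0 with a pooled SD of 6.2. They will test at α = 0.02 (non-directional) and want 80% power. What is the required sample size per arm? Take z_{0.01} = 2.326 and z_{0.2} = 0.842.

n = 239 per group

Cohen's d = |M₁ − M₂| / SD_pooled = |9.8 − 8.0| / 6.2 = 1.8 / 6.2 = 0.290.
For two independent groups with equal n: n = 2·((z_{α/2} + z_β) / d)².
z_{α/2} + z_β = 2.326 + 0.842 = 3.168.
n = 2 × (3.168 / 0.290)² = 2 × 10.924² = 2 × 119.34 = 238.7.
Round up to the next whole participant.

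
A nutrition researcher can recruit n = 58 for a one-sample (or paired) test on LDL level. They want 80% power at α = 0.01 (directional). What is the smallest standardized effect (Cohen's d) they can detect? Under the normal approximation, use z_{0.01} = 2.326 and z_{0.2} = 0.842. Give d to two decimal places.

d_min ≈ 0.42

For a single sample (or paired design) of n = 58: d_min = (z_{α} + z_β)/√n.
z-sum = 2.326 + 0.842 = 3.168.
d_min = 3.168 / √58 = 3.168 / 7.616 = 0.416.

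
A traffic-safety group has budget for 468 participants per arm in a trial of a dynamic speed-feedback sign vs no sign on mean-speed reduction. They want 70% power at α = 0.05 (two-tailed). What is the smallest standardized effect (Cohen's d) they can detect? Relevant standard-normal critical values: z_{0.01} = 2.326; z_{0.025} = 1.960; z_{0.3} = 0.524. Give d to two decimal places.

d_min ≈ 0.16

For two independent groups of n = 468 each: d_min = (z_{α/2} + z_β)·√(2/n).
z-sum = 1.960 + 0.524 = 2.484.
d_min = 2.484 × √(2/468) = 2.484 × 0.0654 = 0.162.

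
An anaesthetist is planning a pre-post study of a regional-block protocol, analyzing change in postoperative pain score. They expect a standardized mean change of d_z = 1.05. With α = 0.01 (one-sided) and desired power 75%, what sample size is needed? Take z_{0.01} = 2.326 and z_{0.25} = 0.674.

n = 9 pairs

For a paired (one-sample on differences) test: n = ((z_{α} + z_β) / d)².
z_{α} + z_β = 2.326 + 0.674 = 3.000.
n = (3.000 / 1.05)² = 2.857² = 8.16.
Round up.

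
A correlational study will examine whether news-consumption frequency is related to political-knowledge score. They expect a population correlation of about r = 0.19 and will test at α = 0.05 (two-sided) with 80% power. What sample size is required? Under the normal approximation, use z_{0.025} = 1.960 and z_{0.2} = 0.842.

n = 216

Fisher's z: C = ½·ln((1+r)/(1−r)) = ½·ln(1.4691) = 0.1923.
n = ((z_{α/2} + z_β)/C)² + 3.
(1.960 + 0.842) / 0.1923 = 2.802 / 0.1923 = 14.571.
n = 14.571² + 3 = 212.31 + 3 = 215.3.
Round up.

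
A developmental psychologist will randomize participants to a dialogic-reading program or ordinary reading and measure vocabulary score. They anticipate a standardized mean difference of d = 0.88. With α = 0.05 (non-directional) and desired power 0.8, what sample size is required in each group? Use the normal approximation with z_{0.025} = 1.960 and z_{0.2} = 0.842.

For two independent groups with equal n: n = 2·((z_{α/2} + z_β) / d)².
z_{α/2} + z_β = 1.960 + 0.842 = 2.802.
n = 2 × (2.802 / 0.88)² = 2 × 3.184² = 2 × 10.14 = 20.3.
Round up to the next whole participant.

n = 21 per group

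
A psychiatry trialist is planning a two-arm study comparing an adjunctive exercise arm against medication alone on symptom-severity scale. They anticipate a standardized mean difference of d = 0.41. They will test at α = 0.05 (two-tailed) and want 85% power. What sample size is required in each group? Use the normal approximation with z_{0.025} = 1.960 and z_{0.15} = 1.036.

n = 107 per group

For two independent groups with equal n: n = 2·((z_{α/2} + z_β) / d)².
z_{α/2} + z_β = 1.960 + 1.036 = 2.996.
n = 2 × (2.996 / 0.41)² = 2 × 7.307² = 2 × 53.40 = 106.8.
Round up to the next whole participant.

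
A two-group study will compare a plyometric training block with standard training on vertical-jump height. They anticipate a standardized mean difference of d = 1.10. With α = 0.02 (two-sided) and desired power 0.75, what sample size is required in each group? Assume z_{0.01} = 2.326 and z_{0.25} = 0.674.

n = 15 per group

For two independent groups with equal n: n = 2·((z_{α/2} + z_β) / d)².
z_{α/2} + z_β = 2.326 + 0.674 = 3.000.
n = 2 × (3.000 / 1.10)² = 2 × 2.727² = 2 × 7.44 = 14.9.
Round up to the next whole participant.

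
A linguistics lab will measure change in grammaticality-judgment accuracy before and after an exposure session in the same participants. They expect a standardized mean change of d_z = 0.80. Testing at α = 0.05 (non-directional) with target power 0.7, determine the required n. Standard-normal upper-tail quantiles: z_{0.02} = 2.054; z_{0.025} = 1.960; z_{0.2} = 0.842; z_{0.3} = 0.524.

For a paired (one-sample on differences) test: n = ((z_{α/2} + z_β) / d)².
z_{α/2} + z_β = 1.960 + 0.524 = 2.484.
n = (2.484 / 0.80)² = 3.105² = 9.64.
Round up.

n = 10 pairs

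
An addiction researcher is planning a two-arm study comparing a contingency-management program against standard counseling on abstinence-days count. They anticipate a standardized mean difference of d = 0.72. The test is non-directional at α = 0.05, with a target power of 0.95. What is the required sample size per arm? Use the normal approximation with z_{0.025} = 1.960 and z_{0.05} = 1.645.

For two independent groups with equal n: n = 2·((z_{α/2} + z_β) / d)².
z_{α/2} + z_β = 1.960 + 1.645 = 3.605.
n = 2 × (3.605 / 0.72)² = 2 × 5.007² = 2 × 25.07 = 50.1.
Round up to the next whole participant.

n = 51 per group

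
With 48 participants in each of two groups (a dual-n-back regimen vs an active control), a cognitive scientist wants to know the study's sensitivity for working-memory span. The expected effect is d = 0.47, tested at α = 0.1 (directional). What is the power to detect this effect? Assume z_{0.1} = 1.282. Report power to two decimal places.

For two equal groups, power = Φ(d·√(n/2) − z_{α}).
d·√(n/2) = 0.47 × √(48/2) = 0.47 × 4.899 = 2.303.
z_β = 2.303 − 1.282 = 1.021.
Power = Φ(1.021) = 0.846.

power ≈ 0.85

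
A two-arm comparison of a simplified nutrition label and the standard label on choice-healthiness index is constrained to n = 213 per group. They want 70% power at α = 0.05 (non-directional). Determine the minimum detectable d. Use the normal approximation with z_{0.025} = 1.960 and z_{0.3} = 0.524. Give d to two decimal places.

d_min ≈ 0.24

For two independent groups of n = 213 each: d_min = (z_{α/2} + z_β)·√(2/n).
z-sum = 1.960 + 0.524 = 2.484.
d_min = 2.484 × √(2/213) = 2.484 × 0.0969 = 0.241.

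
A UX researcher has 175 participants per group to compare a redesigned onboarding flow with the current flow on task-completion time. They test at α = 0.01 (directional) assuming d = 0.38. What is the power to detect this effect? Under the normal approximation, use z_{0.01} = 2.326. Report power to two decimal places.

For two equal groups, power = Φ(d·√(n/2) − z_{α}).
d·√(n/2) = 0.38 × √(175/2) = 0.38 × 9.354 = 3.555.
z_β = 3.555 − 2.326 = 1.229.
Power = Φ(1.229) = 0.890.

power ≈ 0.89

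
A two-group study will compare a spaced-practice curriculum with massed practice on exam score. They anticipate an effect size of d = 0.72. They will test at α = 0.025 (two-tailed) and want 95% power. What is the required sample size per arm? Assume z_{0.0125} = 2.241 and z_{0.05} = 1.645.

For two independent groups with equal n: n = 2·((z_{α/2} + z_β) / d)².
z_{α/2} + z_β = 2.241 + 1.645 = 3.886.
n = 2 × (3.886 / 0.72)² = 2 × 5.397² = 2 × 29.13 = 58.3.
Round up to the next whole participant.

n = 59 per group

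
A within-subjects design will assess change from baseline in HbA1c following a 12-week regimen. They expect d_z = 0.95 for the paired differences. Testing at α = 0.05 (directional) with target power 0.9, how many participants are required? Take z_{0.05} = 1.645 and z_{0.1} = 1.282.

For a paired (one-sample on differences) test: n = ((z_{α} + z_β) / d)².
z_{α} + z_β = 1.645 + 1.282 = 2.927.
n = (2.927 / 0.95)² = 3.081² = 9.49.
Round up.

n = 10 pairs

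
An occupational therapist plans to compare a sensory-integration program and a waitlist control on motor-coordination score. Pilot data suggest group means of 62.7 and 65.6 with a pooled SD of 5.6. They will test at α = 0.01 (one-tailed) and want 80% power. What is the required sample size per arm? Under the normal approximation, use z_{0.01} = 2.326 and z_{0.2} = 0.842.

n = 75 per group

Cohen's d = |M₁ − M₂| / SD_pooled = |62.7 − 65.6| / 5.6 = 2.9 / 5.6 = 0.518.
For two independent groups with equal n: n = 2·((z_{α} + z_β) / d)².
z_{α} + z_β = 2.326 + 0.842 = 3.168.
n = 2 × (3.168 / 0.518)² = 2 × 6.116² = 2 × 37.40 = 74.8.
Round up to the next whole participant.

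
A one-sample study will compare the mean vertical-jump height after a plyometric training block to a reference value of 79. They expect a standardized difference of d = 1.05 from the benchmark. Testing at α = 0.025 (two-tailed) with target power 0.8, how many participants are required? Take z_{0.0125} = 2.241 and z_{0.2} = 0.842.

For a one-sample test: n = ((z_{α/2} + z_β) / d)².
z_{α/2} + z_β = 2.241 + 0.842 = 3.083.
n = (3.083 / 1.05)² = 2.936² = 8.62.
Round up.

n = 9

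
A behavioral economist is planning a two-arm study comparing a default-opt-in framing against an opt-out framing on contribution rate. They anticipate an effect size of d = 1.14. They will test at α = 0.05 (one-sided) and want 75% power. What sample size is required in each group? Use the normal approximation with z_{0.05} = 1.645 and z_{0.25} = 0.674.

For two independent groups with equal n: n = 2·((z_{α} + z_β) / d)².
z_{α} + z_β = 1.645 + 0.674 = 2.319.
n = 2 × (2.319 / 1.14)² = 2 × 2.034² = 2 × 4.14 = 8.3.
Round up to the next whole participant.

n = 9 per group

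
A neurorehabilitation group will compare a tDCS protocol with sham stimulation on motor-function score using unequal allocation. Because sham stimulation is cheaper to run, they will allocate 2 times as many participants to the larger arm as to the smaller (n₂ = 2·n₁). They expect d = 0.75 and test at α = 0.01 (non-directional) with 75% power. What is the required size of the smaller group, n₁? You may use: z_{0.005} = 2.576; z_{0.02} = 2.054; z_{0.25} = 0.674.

n₁ = 29

With allocation ratio k = n₂/n₁ = 2, Var(x̄₁−x̄₂) = σ²(1/n₁ + 1/(k·n₁)) = σ²·(k+1)/(k·n₁).
So n₁ = (1 + 1/k)·((z_{α/2} + z_β)/d)² = 1.500 × (3.250/0.75)².
n₁ = 1.500 × 18.78 = 28.2.
Round up: n₁ = 29, giving n₂ = 2 × 29 = 58.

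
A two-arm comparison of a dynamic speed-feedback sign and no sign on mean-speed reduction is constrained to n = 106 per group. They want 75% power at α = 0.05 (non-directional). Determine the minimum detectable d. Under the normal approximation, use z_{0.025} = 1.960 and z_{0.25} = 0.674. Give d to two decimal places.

For two independent groups of n = 106 each: d_min = (z_{α/2} + z_β)·√(2/n).
z-sum = 1.960 + 0.674 = 2.634.
d_min = 2.634 × √(2/106) = 2.634 × 0.1374 = 0.362.

d_min ≈ 0.36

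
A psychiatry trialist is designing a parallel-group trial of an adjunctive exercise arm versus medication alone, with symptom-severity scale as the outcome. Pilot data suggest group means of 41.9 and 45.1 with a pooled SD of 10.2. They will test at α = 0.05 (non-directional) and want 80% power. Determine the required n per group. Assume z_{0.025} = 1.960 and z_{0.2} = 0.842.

Cohen's d = |M₁ − M₂| / SD_pooled = |41.9 − 45.1| / 10.2 = 3.2 / 10.2 = 0.314.
For two independent groups with equal n: n = 2·((z_{α/2} + z_β) / d)².
z_{α/2} + z_β = 1.960 + 0.842 = 2.802.
n = 2 × (2.802 / 0.314)² = 2 × 8.924² = 2 × 79.63 = 159.3.
Round up to the next whole participant.

n = 160 per group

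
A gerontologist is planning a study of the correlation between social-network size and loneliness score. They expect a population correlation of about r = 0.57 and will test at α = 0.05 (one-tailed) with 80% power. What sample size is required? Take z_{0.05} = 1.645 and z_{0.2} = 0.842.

Fisher's z: C = ½·ln((1+r)/(1−r)) = ½·ln(3.6512) = 0.6475.
n = ((z_{α} + z_β)/C)² + 3.
(1.645 + 0.842) / 0.6475 = 2.487 / 0.6475 = 3.841.
n = 3.841² + 3 = 14.75 + 3 = 17.8.
Round up.

n = 18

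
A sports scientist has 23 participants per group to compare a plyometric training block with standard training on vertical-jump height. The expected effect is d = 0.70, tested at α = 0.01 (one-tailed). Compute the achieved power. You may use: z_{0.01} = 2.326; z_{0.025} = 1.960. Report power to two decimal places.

power ≈ 0.52

For two equal groups, power = Φ(d·√(n/2) − z_{α}).
d·√(n/2) = 0.70 × √(23/2) = 0.70 × 3.391 = 2.374.
z_β = 2.374 − 2.326 = 0.048.
Power = Φ(0.048) = 0.519.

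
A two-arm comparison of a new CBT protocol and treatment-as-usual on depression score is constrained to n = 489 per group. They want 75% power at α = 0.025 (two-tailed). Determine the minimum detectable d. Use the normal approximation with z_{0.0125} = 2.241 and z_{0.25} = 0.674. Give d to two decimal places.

For two independent groups of n = 489 each: d_min = (z_{α/2} + z_β)·√(2/n).
z-sum = 2.241 + 0.674 = 2.915.
d_min = 2.915 × √(2/489) = 2.915 × 0.0640 = 0.186.

d_min ≈ 0.19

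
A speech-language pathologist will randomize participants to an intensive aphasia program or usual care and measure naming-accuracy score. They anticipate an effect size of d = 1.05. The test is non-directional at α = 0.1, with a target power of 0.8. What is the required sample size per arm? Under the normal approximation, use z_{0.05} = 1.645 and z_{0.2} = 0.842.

For two independent groups with equal n: n = 2·((z_{α/2} + z_β) / d)².
z_{α/2} + z_β = 1.645 + 0.842 = 2.487.
n = 2 × (2.487 / 1.05)² = 2 × 2.369² = 2 × 5.61 = 11.2.
Round up to the next whole participant.

n = 12 per group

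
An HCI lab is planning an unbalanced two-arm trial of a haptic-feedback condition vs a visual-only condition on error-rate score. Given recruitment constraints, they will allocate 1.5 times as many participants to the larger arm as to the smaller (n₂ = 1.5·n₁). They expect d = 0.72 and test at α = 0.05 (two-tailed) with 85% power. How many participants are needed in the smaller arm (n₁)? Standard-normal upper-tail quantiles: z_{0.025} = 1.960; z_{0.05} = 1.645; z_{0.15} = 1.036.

n₁ = 29

With allocation ratio k = n₂/n₁ = 1.5, Var(x̄₁−x̄₂) = σ²(1/n₁ + 1/(k·n₁)) = σ²·(k+1)/(k·n₁).
So n₁ = (1 + 1/k)·((z_{α/2} + z_β)/d)² = 1.667 × (2.996/0.72)².
n₁ = 1.667 × 17.31 = 28.9.
Round up: n₁ = 29, giving n₂ = ⌈1.5 × 29⌉ = ⌈43.5⌉ = 44.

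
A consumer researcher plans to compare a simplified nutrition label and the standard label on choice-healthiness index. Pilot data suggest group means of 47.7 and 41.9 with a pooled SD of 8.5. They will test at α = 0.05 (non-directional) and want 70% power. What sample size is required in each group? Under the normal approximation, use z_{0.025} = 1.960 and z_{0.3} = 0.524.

Cohen's d = |M₁ − M₂| / SD_pooled = |47.7 − 41.9| / 8.5 = 5.8 / 8.5 = 0.682.
For two independent groups with equal n: n = 2·((z_{α/2} + z_β) / d)².
z_{α/2} + z_β = 1.960 + 0.524 = 2.484.
n = 2 × (2.484 / 0.682)² = 2 × 3.642² = 2 × 13.27 = 26.5.
Round up to the next whole participant.

n = 27 per group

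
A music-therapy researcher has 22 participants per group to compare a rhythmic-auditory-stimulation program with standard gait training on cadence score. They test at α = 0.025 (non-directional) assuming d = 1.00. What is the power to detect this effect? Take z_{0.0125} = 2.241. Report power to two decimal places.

power ≈ 0.86

For two equal groups, power = Φ(d·√(n/2) − z_{α/2}).
d·√(n/2) = 1.00 × √(22/2) = 1.00 × 3.317 = 3.317.
z_β = 3.317 − 2.241 = 1.076.
Power = Φ(1.076) = 0.859.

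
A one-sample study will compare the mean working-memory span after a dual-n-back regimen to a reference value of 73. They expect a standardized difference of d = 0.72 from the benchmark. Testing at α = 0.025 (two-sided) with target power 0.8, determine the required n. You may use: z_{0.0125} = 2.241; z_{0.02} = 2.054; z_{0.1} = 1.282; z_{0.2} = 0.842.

For a one-sample test: n = ((z_{α/2} + z_β) / d)².
z_{α/2} + z_β = 2.241 + 0.842 = 3.083.
n = (3.083 / 0.72)² = 4.282² = 18.34.
Round up.

n = 19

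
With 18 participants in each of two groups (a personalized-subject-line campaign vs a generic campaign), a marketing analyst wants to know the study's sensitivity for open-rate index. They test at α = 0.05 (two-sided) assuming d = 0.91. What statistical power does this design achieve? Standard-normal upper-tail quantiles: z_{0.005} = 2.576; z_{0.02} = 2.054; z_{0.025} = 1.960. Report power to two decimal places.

For two equal groups, power = Φ(d·√(n/2) − z_{α/2}).
d·√(n/2) = 0.91 × √(18/2) = 0.91 × 3.000 = 2.730.
z_β = 2.730 − 1.960 = 0.770.
Power = Φ(0.770) = 0.779.

power ≈ 0.78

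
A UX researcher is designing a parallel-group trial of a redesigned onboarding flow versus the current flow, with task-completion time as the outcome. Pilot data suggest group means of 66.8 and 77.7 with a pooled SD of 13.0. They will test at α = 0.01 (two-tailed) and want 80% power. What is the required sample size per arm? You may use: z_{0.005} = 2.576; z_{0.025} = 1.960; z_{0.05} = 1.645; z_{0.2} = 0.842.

Cohen's d = |M₁ − M₂| / SD_pooled = |66.8 − 77.7| / 13.0 = 10.9 / 13.0 = 0.838.
For two independent groups with equal n: n = 2·((z_{α/2} + z_β) / d)².
z_{α/2} + z_β = 2.576 + 0.842 = 3.418.
n = 2 × (3.418 / 0.838)² = 2 × 4.079² = 2 × 16.64 = 33.3.
Round up to the next whole participant.

n = 34 per group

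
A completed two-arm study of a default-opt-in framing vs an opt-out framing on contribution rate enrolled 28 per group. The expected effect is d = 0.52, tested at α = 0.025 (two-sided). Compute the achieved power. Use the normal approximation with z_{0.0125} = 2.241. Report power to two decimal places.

power ≈ 0.38

For two equal groups, power = Φ(d·√(n/2) − z_{α/2}).
d·√(n/2) = 0.52 × √(28/2) = 0.52 × 3.742 = 1.946.
z_β = 1.946 − 2.241 = -0.295.
Power = Φ(-0.295) = 0.384.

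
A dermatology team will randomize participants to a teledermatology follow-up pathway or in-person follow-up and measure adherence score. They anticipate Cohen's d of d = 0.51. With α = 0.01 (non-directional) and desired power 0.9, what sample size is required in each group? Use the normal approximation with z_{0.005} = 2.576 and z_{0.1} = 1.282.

n = 115 per group

For two independent groups with equal n: n = 2·((z_{α/2} + z_β) / d)².
z_{α/2} + z_β = 2.576 + 1.282 = 3.858.
n = 2 × (3.858 / 0.51)² = 2 × 7.565² = 2 × 57.22 = 114.4.
Round up to the next whole participant.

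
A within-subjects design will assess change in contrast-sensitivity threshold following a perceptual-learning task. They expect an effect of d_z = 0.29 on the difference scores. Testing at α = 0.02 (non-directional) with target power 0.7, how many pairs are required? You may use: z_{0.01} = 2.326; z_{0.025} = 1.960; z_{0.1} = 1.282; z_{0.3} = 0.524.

For a paired (one-sample on differences) test: n = ((z_{α/2} + z_β) / d)².
z_{α/2} + z_β = 2.326 + 0.524 = 2.850.
n = (2.850 / 0.29)² = 9.828² = 96.58.
Round up.

n = 97 pairs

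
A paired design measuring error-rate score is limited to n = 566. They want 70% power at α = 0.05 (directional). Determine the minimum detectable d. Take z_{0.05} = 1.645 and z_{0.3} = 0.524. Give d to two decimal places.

For a single sample (or paired design) of n = 566: d_min = (z_{α} + z_β)/√n.
z-sum = 1.645 + 0.524 = 2.169.
d_min = 2.169 / √566 = 2.169 / 23.791 = 0.091.

d_min ≈ 0.09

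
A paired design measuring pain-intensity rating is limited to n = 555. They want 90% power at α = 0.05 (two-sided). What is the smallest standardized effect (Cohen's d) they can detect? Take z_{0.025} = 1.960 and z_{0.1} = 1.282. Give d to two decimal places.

d_min ≈ 0.14

For a single sample (or paired design) of n = 555: d_min = (z_{α/2} + z_β)/√n.
z-sum = 1.960 + 1.282 = 3.242.
d_min = 3.242 / √555 = 3.242 / 23.558 = 0.138.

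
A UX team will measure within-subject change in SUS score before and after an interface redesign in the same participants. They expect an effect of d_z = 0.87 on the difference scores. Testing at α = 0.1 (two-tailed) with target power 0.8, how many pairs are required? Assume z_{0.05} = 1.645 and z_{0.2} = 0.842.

For a paired (one-sample on differences) test: n = ((z_{α/2} + z_β) / d)².
z_{α/2} + z_β = 1.645 + 0.842 = 2.487.
n = (2.487 / 0.87)² = 2.859² = 8.17.
Round up.

n = 9 pairs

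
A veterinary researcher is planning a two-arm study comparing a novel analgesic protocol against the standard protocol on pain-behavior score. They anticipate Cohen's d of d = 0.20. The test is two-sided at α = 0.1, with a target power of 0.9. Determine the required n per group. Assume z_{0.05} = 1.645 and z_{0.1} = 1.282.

For two independent groups with equal n: n = 2·((z_{α/2} + z_β) / d)².
z_{α/2} + z_β = 1.645 + 1.282 = 2.927.
n = 2 × (2.927 / 0.20)² = 2 × 14.635² = 2 × 214.18 = 428.4.
Round up to the next whole participant.

n = 429 per group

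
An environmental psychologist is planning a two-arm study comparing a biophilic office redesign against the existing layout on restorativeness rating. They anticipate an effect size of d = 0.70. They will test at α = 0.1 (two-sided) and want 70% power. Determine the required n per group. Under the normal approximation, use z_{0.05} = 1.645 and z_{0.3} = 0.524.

For two independent groups with equal n: n = 2·((z_{α/2} + z_β) / d)².
z_{α/2} + z_β = 1.645 + 0.524 = 2.169.
n = 2 × (2.169 / 0.70)² = 2 × 3.099² = 2 × 9.60 = 19.2.
Round up to the next whole participant.

n = 20 per group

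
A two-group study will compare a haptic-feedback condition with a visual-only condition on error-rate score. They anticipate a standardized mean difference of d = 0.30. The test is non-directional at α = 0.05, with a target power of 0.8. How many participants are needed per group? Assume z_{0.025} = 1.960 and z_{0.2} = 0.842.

For two independent groups with equal n: n = 2·((z_{α/2} + z_β) / d)².
z_{α/2} + z_β = 1.960 + 0.842 = 2.802.
n = 2 × (2.802 / 0.30)² = 2 × 9.340² = 2 × 87.24 = 174.5.
Round up to the next whole participant.

n = 175 per group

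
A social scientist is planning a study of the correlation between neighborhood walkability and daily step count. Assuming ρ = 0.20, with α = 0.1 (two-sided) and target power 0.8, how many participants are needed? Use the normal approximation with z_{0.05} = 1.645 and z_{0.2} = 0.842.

n = 154

Fisher's z: C = ½·ln((1+r)/(1−r)) = ½·ln(1.5000) = 0.2027.
n = ((z_{α/2} + z_β)/C)² + 3.
(1.645 + 0.842) / 0.2027 = 2.487 / 0.2027 = 12.269.
n = 12.269² + 3 = 150.54 + 3 = 153.5.
Round up.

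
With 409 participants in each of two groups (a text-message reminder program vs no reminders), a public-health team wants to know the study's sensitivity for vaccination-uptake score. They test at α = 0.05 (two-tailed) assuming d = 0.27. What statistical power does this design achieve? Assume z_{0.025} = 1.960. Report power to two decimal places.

power ≈ 0.97

For two equal groups, power = Φ(d·√(n/2) − z_{α/2}).
d·√(n/2) = 0.27 × √(409/2) = 0.27 × 14.300 = 3.861.
z_β = 3.861 − 1.960 = 1.901.
Power = Φ(1.901) = 0.971.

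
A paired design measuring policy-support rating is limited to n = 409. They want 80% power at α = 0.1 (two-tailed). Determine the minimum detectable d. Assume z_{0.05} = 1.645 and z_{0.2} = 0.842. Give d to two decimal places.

d_min ≈ 0.12

For a single sample (or paired design) of n = 409: d_min = (z_{α/2} + z_β)/√n.
z-sum = 1.645 + 0.842 = 2.487.
d_min = 2.487 / √409 = 2.487 / 20.224 = 0.123.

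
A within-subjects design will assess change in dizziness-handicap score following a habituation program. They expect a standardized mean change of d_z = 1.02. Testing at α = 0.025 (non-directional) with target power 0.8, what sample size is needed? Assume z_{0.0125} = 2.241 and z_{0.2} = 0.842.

For a paired (one-sample on differences) test: n = ((z_{α/2} + z_β) / d)².
z_{α/2} + z_β = 2.241 + 0.842 = 3.083.
n = (3.083 / 1.02)² = 3.023² = 9.14.
Round up.

n = 10 pairs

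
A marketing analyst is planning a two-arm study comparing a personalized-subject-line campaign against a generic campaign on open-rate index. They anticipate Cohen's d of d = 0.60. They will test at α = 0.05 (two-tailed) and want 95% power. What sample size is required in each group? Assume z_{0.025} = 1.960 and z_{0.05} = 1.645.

n = 73 per group

For two independent groups with equal n: n = 2·((z_{α/2} + z_β) / d)².
z_{α/2} + z_β = 1.960 + 1.645 = 3.605.
n = 2 × (3.605 / 0.60)² = 2 × 6.008² = 2 × 36.10 = 72.2.
Round up to the next whole participant.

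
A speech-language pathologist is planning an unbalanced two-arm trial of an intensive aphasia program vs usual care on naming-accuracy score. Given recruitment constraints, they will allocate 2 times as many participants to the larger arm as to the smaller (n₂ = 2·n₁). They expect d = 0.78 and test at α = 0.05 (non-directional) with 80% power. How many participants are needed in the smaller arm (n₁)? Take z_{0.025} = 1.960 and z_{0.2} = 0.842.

With allocation ratio k = n₂/n₁ = 2, Var(x̄₁−x̄₂) = σ²(1/n₁ + 1/(k·n₁)) = σ²·(k+1)/(k·n₁).
So n₁ = (1 + 1/k)·((z_{α/2} + z_β)/d)² = 1.500 × (2.802/0.78)².
n₁ = 1.500 × 12.90 = 19.4.
Round up: n₁ = 20, giving n₂ = 2 × 20 = 40.

n₁ = 20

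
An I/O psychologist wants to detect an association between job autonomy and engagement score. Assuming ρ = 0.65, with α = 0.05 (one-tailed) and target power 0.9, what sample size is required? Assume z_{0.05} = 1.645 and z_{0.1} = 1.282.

Fisher's z: C = ½·ln((1+r)/(1−r)) = ½·ln(4.7143) = 0.7753.
n = ((z_{α} + z_β)/C)² + 3.
(1.645 + 1.282) / 0.7753 = 2.927 / 0.7753 = 3.775.
n = 3.775² + 3 = 14.25 + 3 = 17.3.
Round up.

n = 18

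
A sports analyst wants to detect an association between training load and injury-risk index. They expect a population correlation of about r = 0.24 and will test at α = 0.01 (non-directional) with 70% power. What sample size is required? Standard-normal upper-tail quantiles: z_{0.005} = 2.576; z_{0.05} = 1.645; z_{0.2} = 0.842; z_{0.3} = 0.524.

n = 164

Fisher's z: C = ½·ln((1+r)/(1−r)) = ½·ln(1.6316) = 0.2448.
n = ((z_{α/2} + z_β)/C)² + 3.
(2.576 + 0.524) / 0.2448 = 3.100 / 0.2448 = 12.663.
n = 12.663² + 3 = 160.36 + 3 = 163.4.
Round up.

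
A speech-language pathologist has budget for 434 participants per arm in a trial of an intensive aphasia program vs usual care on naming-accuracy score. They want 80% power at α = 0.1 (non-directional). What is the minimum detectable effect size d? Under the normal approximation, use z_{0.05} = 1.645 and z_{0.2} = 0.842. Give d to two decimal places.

d_min ≈ 0.17

For two independent groups of n = 434 each: d_min = (z_{α/2} + z_β)·√(2/n).
z-sum = 1.645 + 0.842 = 2.487.
d_min = 2.487 × √(2/434) = 2.487 × 0.0679 = 0.169.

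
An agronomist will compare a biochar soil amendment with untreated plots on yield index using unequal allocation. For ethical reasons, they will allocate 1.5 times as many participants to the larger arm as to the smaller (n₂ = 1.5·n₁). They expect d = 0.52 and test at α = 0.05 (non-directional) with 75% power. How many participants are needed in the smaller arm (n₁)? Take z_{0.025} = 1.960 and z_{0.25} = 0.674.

With allocation ratio k = n₂/n₁ = 1.5, Var(x̄₁−x̄₂) = σ²(1/n₁ + 1/(k·n₁)) = σ²·(k+1)/(k·n₁).
So n₁ = (1 + 1/k)·((z_{α/2} + z_β)/d)² = 1.667 × (2.634/0.52)².
n₁ = 1.667 × 25.66 = 42.8.
Round up: n₁ = 43, giving n₂ = ⌈1.5 × 43⌉ = ⌈64.5⌉ = 65.

n₁ = 43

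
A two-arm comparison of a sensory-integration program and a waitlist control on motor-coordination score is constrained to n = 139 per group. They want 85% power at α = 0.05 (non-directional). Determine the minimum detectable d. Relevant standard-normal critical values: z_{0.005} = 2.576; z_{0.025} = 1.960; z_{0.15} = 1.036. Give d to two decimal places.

For two independent groups of n = 139 each: d_min = (z_{α/2} + z_β)·√(2/n).
z-sum = 1.960 + 1.036 = 2.996.
d_min = 2.996 × √(2/139) = 2.996 × 0.1200 = 0.359.

d_min ≈ 0.36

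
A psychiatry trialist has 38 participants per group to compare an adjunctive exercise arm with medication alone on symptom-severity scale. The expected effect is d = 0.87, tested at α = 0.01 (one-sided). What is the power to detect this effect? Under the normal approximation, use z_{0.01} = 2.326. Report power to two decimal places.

power ≈ 0.93

For two equal groups, power = Φ(d·√(n/2) − z_{α}).
d·√(n/2) = 0.87 × √(38/2) = 0.87 × 4.359 = 3.792.
z_β = 3.792 − 2.326 = 1.466.
Power = Φ(1.466) = 0.929.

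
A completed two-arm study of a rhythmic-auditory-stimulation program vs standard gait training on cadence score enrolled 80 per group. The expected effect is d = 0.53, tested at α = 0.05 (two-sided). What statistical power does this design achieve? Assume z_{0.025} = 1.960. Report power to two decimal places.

power ≈ 0.92

For two equal groups, power = Φ(d·√(n/2) − z_{α/2}).
d·√(n/2) = 0.53 × √(80/2) = 0.53 × 6.325 = 3.352.
z_β = 3.352 − 1.960 = 1.392.
Power = Φ(1.392) = 0.918.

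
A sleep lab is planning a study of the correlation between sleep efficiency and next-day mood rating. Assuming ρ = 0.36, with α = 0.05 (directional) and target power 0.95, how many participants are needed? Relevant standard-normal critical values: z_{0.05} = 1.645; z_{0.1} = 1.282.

n = 80

Fisher's z: C = ½·ln((1+r)/(1−r)) = ½·ln(2.1250) = 0.3769.
n = ((z_{α} + z_β)/C)² + 3.
(1.645 + 1.645) / 0.3769 = 3.290 / 0.3769 = 8.729.
n = 8.729² + 3 = 76.20 + 3 = 79.2.
Round up.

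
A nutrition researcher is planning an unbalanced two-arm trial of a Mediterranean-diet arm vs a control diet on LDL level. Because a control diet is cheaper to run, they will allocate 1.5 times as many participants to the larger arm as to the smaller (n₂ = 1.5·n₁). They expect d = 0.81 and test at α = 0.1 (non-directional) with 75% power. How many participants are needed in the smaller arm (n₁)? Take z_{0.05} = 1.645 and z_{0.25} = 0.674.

n₁ = 14

With allocation ratio k = n₂/n₁ = 1.5, Var(x̄₁−x̄₂) = σ²(1/n₁ + 1/(k·n₁)) = σ²·(k+1)/(k·n₁).
So n₁ = (1 + 1/k)·((z_{α/2} + z_β)/d)² = 1.667 × (2.319/0.81)².
n₁ = 1.667 × 8.20 = 13.7.
Round up: n₁ = 14, giving n₂ = 1.5 × 14 = 21.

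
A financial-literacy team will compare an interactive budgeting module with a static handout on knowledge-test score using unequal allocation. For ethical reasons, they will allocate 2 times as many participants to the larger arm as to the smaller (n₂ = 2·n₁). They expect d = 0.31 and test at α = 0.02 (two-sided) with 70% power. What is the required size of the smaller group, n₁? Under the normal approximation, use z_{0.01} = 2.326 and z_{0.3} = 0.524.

n₁ = 127

With allocation ratio k = n₂/n₁ = 2, Var(x̄₁−x̄₂) = σ²(1/n₁ + 1/(k·n₁)) = σ²·(k+1)/(k·n₁).
So n₁ = (1 + 1/k)·((z_{α/2} + z_β)/d)² = 1.500 × (2.850/0.31)².
n₁ = 1.500 × 84.52 = 126.8.
Round up: n₁ = 127, giving n₂ = 2 × 127 = 254.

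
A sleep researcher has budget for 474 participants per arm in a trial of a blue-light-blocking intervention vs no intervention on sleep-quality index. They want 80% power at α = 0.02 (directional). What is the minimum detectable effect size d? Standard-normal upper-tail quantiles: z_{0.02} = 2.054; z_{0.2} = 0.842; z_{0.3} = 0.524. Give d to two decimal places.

For two independent groups of n = 474 each: d_min = (z_{α} + z_β)·√(2/n).
z-sum = 2.054 + 0.842 = 2.896.
d_min = 2.896 × √(2/474) = 2.896 × 0.0650 = 0.188.

d_min ≈ 0.19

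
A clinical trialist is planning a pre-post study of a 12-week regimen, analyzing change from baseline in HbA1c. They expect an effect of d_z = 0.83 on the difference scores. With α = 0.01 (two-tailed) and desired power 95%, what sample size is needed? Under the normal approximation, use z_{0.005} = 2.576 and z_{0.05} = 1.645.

n = 26 pairs

For a paired (one-sample on differences) test: n = ((z_{α/2} + z_β) / d)².
z_{α/2} + z_β = 2.576 + 1.645 = 4.221.
n = (4.221 / 0.83)² = 5.086² = 25.86.
Round up.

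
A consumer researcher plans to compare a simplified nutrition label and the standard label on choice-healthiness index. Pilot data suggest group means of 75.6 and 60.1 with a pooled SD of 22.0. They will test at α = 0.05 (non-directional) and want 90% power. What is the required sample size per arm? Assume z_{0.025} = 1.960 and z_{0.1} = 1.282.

Cohen's d = |M₁ − M₂| / SD_pooled = |75.6 − 60.1| / 22.0 = 15.5 / 22.0 = 0.705.
For two independent groups with equal n: n = 2·((z_{α/2} + z_β) / d)².
z_{α/2} + z_β = 1.960 + 1.282 = 3.242.
n = 2 × (3.242 / 0.705)² = 2 × 4.599² = 2 × 21.15 = 42.3.
Round up to the next whole participant.

n = 43 per group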